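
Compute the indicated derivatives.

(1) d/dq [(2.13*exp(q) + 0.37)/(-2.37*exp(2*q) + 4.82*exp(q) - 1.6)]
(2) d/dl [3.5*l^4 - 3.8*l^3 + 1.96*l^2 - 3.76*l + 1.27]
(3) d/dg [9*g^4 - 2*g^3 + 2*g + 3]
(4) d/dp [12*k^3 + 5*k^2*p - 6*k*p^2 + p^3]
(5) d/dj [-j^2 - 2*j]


(1) = (5.0481*exp(2*q) + 1.7538*exp(q) - 5.1914)*exp(q)/(5.6169*exp(4*q) - 22.8468*exp(3*q) + 30.8164*exp(2*q) - 15.424*exp(q) + 2.56)
(2) = 14.0*l^3 - 11.4*l^2 + 3.92*l - 3.76
(3) = 36*g^3 - 6*g^2 + 2
(4) = 5*k^2 - 12*k*p + 3*p^2
(5) = -2*j - 2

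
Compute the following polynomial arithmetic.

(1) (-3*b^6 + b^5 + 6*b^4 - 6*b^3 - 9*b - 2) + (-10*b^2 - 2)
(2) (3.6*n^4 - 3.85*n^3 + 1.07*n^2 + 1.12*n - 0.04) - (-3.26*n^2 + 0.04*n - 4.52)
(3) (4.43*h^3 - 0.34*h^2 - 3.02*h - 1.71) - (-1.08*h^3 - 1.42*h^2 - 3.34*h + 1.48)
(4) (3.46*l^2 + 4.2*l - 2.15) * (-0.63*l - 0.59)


(1) = -3*b^6 + b^5 + 6*b^4 - 6*b^3 - 10*b^2 - 9*b - 4
(2) = 3.6*n^4 - 3.85*n^3 + 4.33*n^2 + 1.08*n + 4.48
(3) = 5.51*h^3 + 1.08*h^2 + 0.32*h - 3.19
(4) = -2.1798*l^3 - 4.6874*l^2 - 1.1235*l + 1.2685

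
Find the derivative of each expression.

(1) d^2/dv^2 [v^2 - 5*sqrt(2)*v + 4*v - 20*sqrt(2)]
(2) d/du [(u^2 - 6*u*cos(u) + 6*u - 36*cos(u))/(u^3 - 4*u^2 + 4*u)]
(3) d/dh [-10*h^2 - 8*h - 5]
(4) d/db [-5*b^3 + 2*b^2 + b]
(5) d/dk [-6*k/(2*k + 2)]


(1) = 2
(2) = (6*u^3*sin(u) - u^3 + 24*u^2*sin(u) + 12*u^2*cos(u) - 14*u^2 - 72*u*sin(u) + 108*u*cos(u) - 72*cos(u))/(u^2*(u^3 - 6*u^2 + 12*u - 8))
(3) = -20*h - 8
(4) = -15*b^2 + 4*b + 1
(5) = -3/(k + 1)^2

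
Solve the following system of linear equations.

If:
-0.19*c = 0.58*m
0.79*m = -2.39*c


Then:
c = 0.00
m = 0.00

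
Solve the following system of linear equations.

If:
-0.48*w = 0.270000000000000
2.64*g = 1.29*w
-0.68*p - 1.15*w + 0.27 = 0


Then:
g = -0.27
p = 1.35
w = -0.56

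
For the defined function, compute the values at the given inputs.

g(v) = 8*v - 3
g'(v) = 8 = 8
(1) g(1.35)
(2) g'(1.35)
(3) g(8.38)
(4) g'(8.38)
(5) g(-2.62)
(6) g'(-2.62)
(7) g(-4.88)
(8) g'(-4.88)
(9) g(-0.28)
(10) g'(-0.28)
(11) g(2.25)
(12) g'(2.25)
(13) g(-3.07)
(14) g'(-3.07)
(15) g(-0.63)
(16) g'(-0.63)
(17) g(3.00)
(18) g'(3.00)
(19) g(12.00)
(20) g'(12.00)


(1) = 7.80
(2) = 8.00
(3) = 64.04
(4) = 8.00
(5) = -23.96
(6) = 8.00
(7) = -42.04
(8) = 8.00
(9) = -5.24
(10) = 8.00
(11) = 15.00
(12) = 8.00
(13) = -27.56
(14) = 8.00
(15) = -8.04
(16) = 8.00
(17) = 21.00
(18) = 8.00
(19) = 93.00
(20) = 8.00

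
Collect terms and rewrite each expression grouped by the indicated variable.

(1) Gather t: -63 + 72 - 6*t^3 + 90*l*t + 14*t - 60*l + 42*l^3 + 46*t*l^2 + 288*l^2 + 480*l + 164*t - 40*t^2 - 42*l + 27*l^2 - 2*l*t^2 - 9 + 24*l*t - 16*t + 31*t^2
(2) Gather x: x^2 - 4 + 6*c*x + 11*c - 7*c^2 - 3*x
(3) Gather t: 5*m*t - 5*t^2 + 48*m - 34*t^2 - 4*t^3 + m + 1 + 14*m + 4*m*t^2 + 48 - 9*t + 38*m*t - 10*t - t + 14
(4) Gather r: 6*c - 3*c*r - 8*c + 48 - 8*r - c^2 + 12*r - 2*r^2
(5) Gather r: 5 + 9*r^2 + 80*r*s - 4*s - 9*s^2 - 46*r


(1) = 42*l^3 + 315*l^2 + 378*l - 6*t^3 + t^2*(-2*l - 9) + t*(46*l^2 + 114*l + 162)
(2) = -7*c^2 + 11*c + x^2 + x*(6*c - 3) - 4
(3) = 63*m - 4*t^3 + t^2*(4*m - 39) + t*(43*m - 20) + 63
(4) = -c^2 - 2*c - 2*r^2 + r*(4 - 3*c) + 48
(5) = 9*r^2 + r*(80*s - 46) - 9*s^2 - 4*s + 5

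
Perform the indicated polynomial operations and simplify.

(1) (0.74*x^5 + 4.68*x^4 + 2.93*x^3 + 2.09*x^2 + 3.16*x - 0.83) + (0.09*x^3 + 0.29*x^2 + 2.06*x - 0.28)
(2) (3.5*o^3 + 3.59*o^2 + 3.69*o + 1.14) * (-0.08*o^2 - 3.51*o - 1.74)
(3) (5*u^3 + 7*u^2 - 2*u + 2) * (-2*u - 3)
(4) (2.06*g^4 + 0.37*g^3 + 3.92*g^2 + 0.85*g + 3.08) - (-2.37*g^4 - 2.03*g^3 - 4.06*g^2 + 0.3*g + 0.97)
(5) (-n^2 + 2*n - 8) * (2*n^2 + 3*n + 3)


(1) = 0.74*x^5 + 4.68*x^4 + 3.02*x^3 + 2.38*x^2 + 5.22*x - 1.11
(2) = -0.28*o^5 - 12.5722*o^4 - 18.9861*o^3 - 19.2897*o^2 - 10.422*o - 1.9836
(3) = -10*u^4 - 29*u^3 - 17*u^2 + 2*u - 6
(4) = 4.43*g^4 + 2.4*g^3 + 7.98*g^2 + 0.55*g + 2.11
(5) = -2*n^4 + n^3 - 13*n^2 - 18*n - 24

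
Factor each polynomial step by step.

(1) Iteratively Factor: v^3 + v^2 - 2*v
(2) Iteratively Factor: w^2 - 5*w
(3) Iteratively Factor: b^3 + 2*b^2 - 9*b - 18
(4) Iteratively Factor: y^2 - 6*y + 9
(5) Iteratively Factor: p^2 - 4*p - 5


(1) = (v)*(v^2 + v - 2) = v*(v - 1)*(v + 2)
(2) = (w - 5)*(w)
(3) = (b - 3)*(b^2 + 5*b + 6) = (b - 3)*(b + 2)*(b + 3)
(4) = (y - 3)*(y - 3)
(5) = (p - 5)*(p + 1)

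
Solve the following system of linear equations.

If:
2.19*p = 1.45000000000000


Then:
p = 0.66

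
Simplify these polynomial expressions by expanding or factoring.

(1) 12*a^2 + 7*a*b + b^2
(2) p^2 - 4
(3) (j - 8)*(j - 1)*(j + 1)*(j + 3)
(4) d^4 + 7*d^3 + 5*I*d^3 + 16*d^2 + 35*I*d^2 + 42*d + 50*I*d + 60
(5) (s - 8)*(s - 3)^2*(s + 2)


(1) = (3*a + b)*(4*a + b)
(2) = (p - 2)*(p + 2)
(3) = j^4 - 5*j^3 - 25*j^2 + 5*j + 24
(4) = (d + 2)*(d + 5)*(d - I)*(d + 6*I)
(5) = s^4 - 12*s^3 + 29*s^2 + 42*s - 144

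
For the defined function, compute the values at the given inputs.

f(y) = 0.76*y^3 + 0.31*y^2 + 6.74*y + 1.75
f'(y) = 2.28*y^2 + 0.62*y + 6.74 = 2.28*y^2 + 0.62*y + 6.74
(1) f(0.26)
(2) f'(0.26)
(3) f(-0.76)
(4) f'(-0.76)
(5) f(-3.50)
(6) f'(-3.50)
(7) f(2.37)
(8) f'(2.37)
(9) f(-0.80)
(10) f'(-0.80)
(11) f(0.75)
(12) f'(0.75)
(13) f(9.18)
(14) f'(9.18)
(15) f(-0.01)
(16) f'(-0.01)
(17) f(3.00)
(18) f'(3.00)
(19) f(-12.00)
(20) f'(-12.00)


(1) = 3.54
(2) = 7.06
(3) = -3.53
(4) = 7.59
(5) = -50.63
(6) = 32.50
(7) = 29.58
(8) = 21.02
(9) = -3.83
(10) = 7.70
(11) = 7.30
(12) = 8.49
(13) = 677.70
(14) = 204.57
(15) = 1.68
(16) = 6.73
(17) = 45.28
(18) = 29.12
(19) = -1347.77
(20) = 327.62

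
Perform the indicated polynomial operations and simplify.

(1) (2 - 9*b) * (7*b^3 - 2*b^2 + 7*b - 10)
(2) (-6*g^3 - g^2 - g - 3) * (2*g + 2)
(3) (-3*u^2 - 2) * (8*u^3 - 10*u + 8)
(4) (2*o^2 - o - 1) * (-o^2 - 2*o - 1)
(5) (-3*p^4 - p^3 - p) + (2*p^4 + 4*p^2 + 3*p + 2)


(1) = -63*b^4 + 32*b^3 - 67*b^2 + 104*b - 20
(2) = -12*g^4 - 14*g^3 - 4*g^2 - 8*g - 6
(3) = -24*u^5 + 14*u^3 - 24*u^2 + 20*u - 16
(4) = -2*o^4 - 3*o^3 + o^2 + 3*o + 1
(5) = -p^4 - p^3 + 4*p^2 + 2*p + 2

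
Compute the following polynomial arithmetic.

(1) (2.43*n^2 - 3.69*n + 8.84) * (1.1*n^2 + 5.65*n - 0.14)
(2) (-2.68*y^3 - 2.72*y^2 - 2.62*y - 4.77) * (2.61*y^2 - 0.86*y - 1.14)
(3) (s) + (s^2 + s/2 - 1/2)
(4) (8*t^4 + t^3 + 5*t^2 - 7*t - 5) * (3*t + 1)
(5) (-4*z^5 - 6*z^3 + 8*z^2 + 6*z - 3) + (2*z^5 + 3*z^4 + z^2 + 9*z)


(1) = 2.673*n^4 + 9.6705*n^3 - 11.4647*n^2 + 50.4626*n - 1.2376
(2) = -6.9948*y^5 - 4.7944*y^4 - 1.4438*y^3 - 7.0957*y^2 + 7.089*y + 5.4378
(3) = s^2 + 3*s/2 - 1/2
(4) = 24*t^5 + 11*t^4 + 16*t^3 - 16*t^2 - 22*t - 5
(5) = -2*z^5 + 3*z^4 - 6*z^3 + 9*z^2 + 15*z - 3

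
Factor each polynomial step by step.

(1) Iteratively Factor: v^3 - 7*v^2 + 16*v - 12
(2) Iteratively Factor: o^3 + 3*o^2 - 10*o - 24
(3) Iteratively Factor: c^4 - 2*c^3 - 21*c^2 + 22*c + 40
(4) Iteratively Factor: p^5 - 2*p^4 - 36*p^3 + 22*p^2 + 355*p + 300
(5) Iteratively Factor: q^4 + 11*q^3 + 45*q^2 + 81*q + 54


(1) = (v - 3)*(v^2 - 4*v + 4) = (v - 3)*(v - 2)*(v - 2)
(2) = (o + 2)*(o^2 + o - 12) = (o - 3)*(o + 2)*(o + 4)
(3) = (c - 5)*(c^3 + 3*c^2 - 6*c - 8) = (c - 5)*(c + 4)*(c^2 - c - 2) = (c - 5)*(c + 1)*(c + 4)*(c - 2)
(4) = (p + 4)*(p^4 - 6*p^3 - 12*p^2 + 70*p + 75) = (p + 3)*(p + 4)*(p^3 - 9*p^2 + 15*p + 25) = (p + 1)*(p + 3)*(p + 4)*(p^2 - 10*p + 25) = (p - 5)*(p + 1)*(p + 3)*(p + 4)*(p - 5)
(5) = (q + 2)*(q^3 + 9*q^2 + 27*q + 27) = (q + 2)*(q + 3)*(q^2 + 6*q + 9) = (q + 2)*(q + 3)^2*(q + 3)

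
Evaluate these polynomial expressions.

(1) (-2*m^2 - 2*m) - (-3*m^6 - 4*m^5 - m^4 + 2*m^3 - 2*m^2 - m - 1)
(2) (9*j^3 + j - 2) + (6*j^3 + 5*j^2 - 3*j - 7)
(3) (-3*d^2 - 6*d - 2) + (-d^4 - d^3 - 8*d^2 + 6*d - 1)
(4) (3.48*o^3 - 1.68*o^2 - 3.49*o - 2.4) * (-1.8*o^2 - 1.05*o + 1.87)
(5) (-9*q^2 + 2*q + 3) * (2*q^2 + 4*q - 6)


(1) = 3*m^6 + 4*m^5 + m^4 - 2*m^3 - m + 1
(2) = 15*j^3 + 5*j^2 - 2*j - 9
(3) = -d^4 - d^3 - 11*d^2 - 3
(4) = -6.264*o^5 - 0.63*o^4 + 14.5536*o^3 + 4.8429*o^2 - 4.0063*o - 4.488
(5) = -18*q^4 - 32*q^3 + 68*q^2 - 18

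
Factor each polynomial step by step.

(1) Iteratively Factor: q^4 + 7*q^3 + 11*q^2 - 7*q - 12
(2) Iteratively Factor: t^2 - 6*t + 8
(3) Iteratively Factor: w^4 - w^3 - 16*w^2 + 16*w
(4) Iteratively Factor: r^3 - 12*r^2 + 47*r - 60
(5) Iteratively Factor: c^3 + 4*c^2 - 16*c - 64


(1) = (q - 1)*(q^3 + 8*q^2 + 19*q + 12) = (q - 1)*(q + 4)*(q^2 + 4*q + 3) = (q - 1)*(q + 1)*(q + 4)*(q + 3)
(2) = (t - 4)*(t - 2)
(3) = (w - 4)*(w^3 + 3*w^2 - 4*w) = w*(w - 4)*(w^2 + 3*w - 4) = w*(w - 4)*(w + 4)*(w - 1)
(4) = (r - 3)*(r^2 - 9*r + 20) = (r - 5)*(r - 3)*(r - 4)
(5) = (c + 4)*(c^2 - 16) = (c + 4)^2*(c - 4)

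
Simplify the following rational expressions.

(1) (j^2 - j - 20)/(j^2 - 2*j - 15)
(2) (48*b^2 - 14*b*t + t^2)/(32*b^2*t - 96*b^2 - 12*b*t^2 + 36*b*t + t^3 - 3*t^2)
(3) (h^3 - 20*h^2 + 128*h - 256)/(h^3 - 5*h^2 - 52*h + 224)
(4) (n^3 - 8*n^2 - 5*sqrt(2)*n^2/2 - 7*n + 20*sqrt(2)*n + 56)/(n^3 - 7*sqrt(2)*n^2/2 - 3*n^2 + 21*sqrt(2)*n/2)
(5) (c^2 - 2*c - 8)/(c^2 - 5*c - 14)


(1) = (j + 4)/(j + 3)
(2) = (-6*b + t)/(-4*b*t + 12*b + t^2 - 3*t)
(3) = (h - 8)/(h + 7)
(4) = (4*n^2 + n*(-32 + 4*sqrt(2)) - 32*sqrt(2))/(4*n^2 - 12*n)
(5) = (c - 4)/(c - 7)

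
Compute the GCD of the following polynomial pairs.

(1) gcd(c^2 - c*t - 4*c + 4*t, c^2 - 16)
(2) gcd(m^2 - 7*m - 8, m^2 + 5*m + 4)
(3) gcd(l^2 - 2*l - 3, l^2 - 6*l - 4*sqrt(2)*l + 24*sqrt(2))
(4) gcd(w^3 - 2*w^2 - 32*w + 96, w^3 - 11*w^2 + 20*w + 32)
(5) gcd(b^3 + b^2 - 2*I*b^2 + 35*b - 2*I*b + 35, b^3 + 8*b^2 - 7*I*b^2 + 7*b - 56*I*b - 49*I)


(1) = c - 4
(2) = m + 1
(3) = 1
(4) = w - 4
(5) = b^2 + b*(1 - 7*I) - 7*I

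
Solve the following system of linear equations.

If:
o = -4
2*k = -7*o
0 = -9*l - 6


Then:
k = 14
l = -2/3
o = -4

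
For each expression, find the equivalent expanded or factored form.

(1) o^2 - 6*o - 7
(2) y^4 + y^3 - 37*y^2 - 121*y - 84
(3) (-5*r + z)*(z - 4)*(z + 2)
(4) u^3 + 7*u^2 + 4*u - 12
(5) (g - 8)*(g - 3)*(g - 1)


(1) = (o - 7)*(o + 1)
(2) = (y - 7)*(y + 1)*(y + 3)*(y + 4)
(3) = -5*r*z^2 + 10*r*z + 40*r + z^3 - 2*z^2 - 8*z
(4) = (u - 1)*(u + 2)*(u + 6)
(5) = g^3 - 12*g^2 + 35*g - 24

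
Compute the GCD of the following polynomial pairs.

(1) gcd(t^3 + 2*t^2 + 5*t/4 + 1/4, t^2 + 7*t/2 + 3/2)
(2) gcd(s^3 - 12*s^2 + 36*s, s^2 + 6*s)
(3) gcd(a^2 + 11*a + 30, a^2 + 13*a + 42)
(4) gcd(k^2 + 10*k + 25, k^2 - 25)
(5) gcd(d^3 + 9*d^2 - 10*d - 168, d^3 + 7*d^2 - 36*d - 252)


(1) = t + 1/2
(2) = gcd(s*(s - 6)^2, s*(s + 6)) = s
(3) = a + 6
(4) = gcd((k + 5)^2, (k - 5)*(k + 5)) = k + 5
(5) = gcd((d - 4)*(d + 6)*(d + 7), (d - 6)*(d + 6)*(d + 7)) = d^2 + 13*d + 42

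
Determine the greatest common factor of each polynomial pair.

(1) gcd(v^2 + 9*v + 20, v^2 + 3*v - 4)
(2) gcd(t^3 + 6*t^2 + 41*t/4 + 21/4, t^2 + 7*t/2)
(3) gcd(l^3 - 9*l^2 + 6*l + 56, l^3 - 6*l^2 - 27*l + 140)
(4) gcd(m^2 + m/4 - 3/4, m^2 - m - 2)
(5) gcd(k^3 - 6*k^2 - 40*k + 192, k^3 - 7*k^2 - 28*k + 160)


(1) = gcd((v + 4)*(v + 5), (v - 1)*(v + 4)) = v + 4
(2) = t + 7/2
(3) = gcd((l - 7)*(l - 4)*(l + 2), (l - 7)*(l - 4)*(l + 5)) = l^2 - 11*l + 28
(4) = m + 1
(5) = gcd((k - 8)*(k - 4)*(k + 6), (k - 8)*(k - 4)*(k + 5)) = k^2 - 12*k + 32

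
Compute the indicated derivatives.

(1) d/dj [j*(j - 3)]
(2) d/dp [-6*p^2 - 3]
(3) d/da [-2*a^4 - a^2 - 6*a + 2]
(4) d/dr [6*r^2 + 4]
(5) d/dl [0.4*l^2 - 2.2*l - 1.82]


(1) = 2*j - 3
(2) = -12*p
(3) = -8*a^3 - 2*a - 6
(4) = 12*r
(5) = 0.8*l - 2.2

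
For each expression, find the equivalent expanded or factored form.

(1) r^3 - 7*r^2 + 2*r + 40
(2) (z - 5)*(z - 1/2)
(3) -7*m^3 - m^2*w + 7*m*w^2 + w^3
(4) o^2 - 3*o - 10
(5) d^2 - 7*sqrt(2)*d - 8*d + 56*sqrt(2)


(1) = (r - 5)*(r - 4)*(r + 2)
(2) = z^2 - 11*z/2 + 5/2
(3) = (-m + w)*(m + w)*(7*m + w)
(4) = (o - 5)*(o + 2)
(5) = (d - 8)*(d - 7*sqrt(2))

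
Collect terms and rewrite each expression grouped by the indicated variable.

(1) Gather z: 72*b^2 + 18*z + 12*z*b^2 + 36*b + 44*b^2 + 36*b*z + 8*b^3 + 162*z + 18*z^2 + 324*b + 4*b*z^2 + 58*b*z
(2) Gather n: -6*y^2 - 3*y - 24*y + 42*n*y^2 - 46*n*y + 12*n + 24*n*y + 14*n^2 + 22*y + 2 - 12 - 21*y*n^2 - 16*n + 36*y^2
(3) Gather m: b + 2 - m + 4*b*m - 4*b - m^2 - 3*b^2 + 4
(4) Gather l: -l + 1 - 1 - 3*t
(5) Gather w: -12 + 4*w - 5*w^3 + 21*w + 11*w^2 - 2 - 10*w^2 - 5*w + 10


(1) = 8*b^3 + 116*b^2 + 360*b + z^2*(4*b + 18) + z*(12*b^2 + 94*b + 180)
(2) = n^2*(14 - 21*y) + n*(42*y^2 - 22*y - 4) + 30*y^2 - 5*y - 10
(3) = -3*b^2 - 3*b - m^2 + m*(4*b - 1) + 6
(4) = -l - 3*t
(5) = -5*w^3 + w^2 + 20*w - 4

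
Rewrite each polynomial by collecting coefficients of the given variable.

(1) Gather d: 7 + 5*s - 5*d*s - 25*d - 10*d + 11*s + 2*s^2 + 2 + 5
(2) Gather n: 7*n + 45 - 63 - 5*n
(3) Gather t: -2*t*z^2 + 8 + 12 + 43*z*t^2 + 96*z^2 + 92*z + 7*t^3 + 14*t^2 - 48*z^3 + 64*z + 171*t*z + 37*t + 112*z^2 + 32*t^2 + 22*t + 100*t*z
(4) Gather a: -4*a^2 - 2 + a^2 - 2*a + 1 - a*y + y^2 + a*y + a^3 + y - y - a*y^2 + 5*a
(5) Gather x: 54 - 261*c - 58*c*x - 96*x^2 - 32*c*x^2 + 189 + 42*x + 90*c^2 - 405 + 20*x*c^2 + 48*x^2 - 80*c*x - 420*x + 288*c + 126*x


(1) = d*(-5*s - 35) + 2*s^2 + 16*s + 14
(2) = 2*n - 18
(3) = 7*t^3 + t^2*(43*z + 46) + t*(-2*z^2 + 271*z + 59) - 48*z^3 + 208*z^2 + 156*z + 20
(4) = a^3 - 3*a^2 + a*(3 - y^2) + y^2 - 1
(5) = 90*c^2 + 27*c + x^2*(-32*c - 48) + x*(20*c^2 - 138*c - 252) - 162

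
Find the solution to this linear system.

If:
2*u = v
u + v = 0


Then:
u = 0
v = 0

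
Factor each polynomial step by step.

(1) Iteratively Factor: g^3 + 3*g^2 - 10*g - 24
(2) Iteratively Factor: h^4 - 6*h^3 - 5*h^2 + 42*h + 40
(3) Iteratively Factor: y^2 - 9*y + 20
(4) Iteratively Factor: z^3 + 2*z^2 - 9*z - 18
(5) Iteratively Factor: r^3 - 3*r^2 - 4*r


(1) = (g + 4)*(g^2 - g - 6) = (g - 3)*(g + 4)*(g + 2)
(2) = (h - 4)*(h^3 - 2*h^2 - 13*h - 10) = (h - 5)*(h - 4)*(h^2 + 3*h + 2) = (h - 5)*(h - 4)*(h + 2)*(h + 1)
(3) = (y - 5)*(y - 4)
(4) = (z + 2)*(z^2 - 9) = (z - 3)*(z + 2)*(z + 3)
(5) = (r + 1)*(r^2 - 4*r) = (r - 4)*(r + 1)*(r)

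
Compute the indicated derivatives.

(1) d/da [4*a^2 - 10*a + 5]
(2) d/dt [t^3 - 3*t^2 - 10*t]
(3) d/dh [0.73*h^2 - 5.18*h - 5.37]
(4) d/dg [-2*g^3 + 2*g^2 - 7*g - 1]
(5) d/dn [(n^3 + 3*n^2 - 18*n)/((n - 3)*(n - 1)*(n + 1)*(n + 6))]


(1) = 8*a - 10
(2) = 3*t^2 - 6*t - 10
(3) = 1.46*h - 5.18
(4) = -6*g^2 + 4*g - 7
(5) = (-n^2 - 1)/(n^4 - 2*n^2 + 1)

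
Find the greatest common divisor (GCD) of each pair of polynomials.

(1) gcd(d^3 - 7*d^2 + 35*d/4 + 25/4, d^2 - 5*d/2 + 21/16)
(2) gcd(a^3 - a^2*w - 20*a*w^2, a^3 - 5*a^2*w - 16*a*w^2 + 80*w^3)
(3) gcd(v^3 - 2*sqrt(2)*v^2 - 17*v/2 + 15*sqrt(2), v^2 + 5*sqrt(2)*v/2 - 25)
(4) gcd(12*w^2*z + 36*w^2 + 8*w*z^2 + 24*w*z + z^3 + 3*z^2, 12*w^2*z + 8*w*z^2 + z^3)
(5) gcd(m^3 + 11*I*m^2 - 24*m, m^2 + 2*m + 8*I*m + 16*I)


(1) = 1
(2) = gcd(a*(a - 5*w)*(a + 4*w), (a - 5*w)*(a - 4*w)*(a + 4*w)) = -a^2 + a*w + 20*w^2
(3) = gcd((v - 5*sqrt(2)/2)*(v - 3*sqrt(2)/2)*(v + 2*sqrt(2)), (v - 5*sqrt(2)/2)*(v + 5*sqrt(2))) = v - 5*sqrt(2)/2
(4) = 12*w^2 + 8*w*z + z^2
(5) = gcd(m*(m + 3*I)*(m + 8*I), (m + 2)*(m + 8*I)) = m + 8*I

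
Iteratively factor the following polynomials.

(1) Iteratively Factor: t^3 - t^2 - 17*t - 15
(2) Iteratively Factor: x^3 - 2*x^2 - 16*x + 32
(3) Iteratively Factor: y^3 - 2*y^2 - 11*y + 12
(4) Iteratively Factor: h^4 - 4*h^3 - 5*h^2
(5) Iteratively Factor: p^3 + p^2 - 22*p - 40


(1) = (t + 1)*(t^2 - 2*t - 15) = (t + 1)*(t + 3)*(t - 5)
(2) = (x + 4)*(x^2 - 6*x + 8) = (x - 2)*(x + 4)*(x - 4)
(3) = (y - 1)*(y^2 - y - 12) = (y - 1)*(y + 3)*(y - 4)
(4) = (h)*(h^3 - 4*h^2 - 5*h) = h*(h - 5)*(h^2 + h) = h^2*(h - 5)*(h + 1)
(5) = (p + 2)*(p^2 - p - 20) = (p + 2)*(p + 4)*(p - 5)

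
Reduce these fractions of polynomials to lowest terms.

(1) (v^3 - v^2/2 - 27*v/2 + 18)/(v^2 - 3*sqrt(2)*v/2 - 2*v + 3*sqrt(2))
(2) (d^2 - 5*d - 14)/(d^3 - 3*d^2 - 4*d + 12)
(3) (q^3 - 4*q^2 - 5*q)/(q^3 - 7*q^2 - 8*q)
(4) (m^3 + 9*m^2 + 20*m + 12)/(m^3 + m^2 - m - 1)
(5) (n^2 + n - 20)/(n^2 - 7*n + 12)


(1) = (4*v^3 - 2*v^2 - 54*v + 72)/(4*v^2 + v*(-6*sqrt(2) - 8) + 12*sqrt(2))
(2) = (d - 7)/(d^2 - 5*d + 6)
(3) = (q - 5)/(q - 8)
(4) = (m^2 + 8*m + 12)/(m^2 - 1)
(5) = (n + 5)/(n - 3)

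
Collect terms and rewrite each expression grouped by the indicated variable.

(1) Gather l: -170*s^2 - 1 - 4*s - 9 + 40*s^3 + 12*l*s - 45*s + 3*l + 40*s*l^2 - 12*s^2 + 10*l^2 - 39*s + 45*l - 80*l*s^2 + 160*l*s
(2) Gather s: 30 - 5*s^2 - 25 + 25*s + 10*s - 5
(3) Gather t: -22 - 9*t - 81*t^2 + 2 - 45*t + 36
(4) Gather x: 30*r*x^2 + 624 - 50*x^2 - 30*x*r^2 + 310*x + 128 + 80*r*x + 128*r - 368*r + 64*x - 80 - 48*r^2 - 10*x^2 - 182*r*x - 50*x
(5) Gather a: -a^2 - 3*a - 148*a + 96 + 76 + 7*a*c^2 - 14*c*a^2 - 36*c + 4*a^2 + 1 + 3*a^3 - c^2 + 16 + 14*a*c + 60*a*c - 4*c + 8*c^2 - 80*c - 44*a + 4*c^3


(1) = l^2*(40*s + 10) + l*(-80*s^2 + 172*s + 48) + 40*s^3 - 182*s^2 - 88*s - 10
(2) = -5*s^2 + 35*s
(3) = -81*t^2 - 54*t + 16
(4) = -48*r^2 - 240*r + x^2*(30*r - 60) + x*(-30*r^2 - 102*r + 324) + 672
(5) = 3*a^3 + a^2*(3 - 14*c) + a*(7*c^2 + 74*c - 195) + 4*c^3 + 7*c^2 - 120*c + 189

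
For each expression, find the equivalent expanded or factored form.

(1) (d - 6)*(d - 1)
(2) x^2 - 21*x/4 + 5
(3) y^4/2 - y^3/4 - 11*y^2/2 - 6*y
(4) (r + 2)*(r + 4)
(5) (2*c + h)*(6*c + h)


(1) = d^2 - 7*d + 6
(2) = (x - 4)*(x - 5/4)
(3) = y*(y/2 + 1)*(y - 4)*(y + 3/2)
(4) = r^2 + 6*r + 8
(5) = 12*c^2 + 8*c*h + h^2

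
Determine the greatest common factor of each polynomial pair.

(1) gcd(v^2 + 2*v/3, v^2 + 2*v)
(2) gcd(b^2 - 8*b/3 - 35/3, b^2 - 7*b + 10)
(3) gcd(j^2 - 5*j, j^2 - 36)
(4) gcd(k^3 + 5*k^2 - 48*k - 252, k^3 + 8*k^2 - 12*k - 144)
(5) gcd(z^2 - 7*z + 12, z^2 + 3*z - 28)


(1) = v
(2) = gcd((b - 5)*(b + 7/3), (b - 5)*(b - 2)) = b - 5
(3) = 1
(4) = k^2 + 12*k + 36
(5) = z - 4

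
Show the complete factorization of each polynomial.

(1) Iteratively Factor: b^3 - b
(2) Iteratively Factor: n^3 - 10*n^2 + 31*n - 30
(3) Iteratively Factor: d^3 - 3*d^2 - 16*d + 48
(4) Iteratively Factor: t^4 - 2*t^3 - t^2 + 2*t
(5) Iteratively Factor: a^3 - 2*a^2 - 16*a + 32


(1) = (b - 1)*(b^2 + b) = (b - 1)*(b + 1)*(b)
(2) = (n - 5)*(n^2 - 5*n + 6) = (n - 5)*(n - 2)*(n - 3)
(3) = (d - 3)*(d^2 - 16) = (d - 3)*(d + 4)*(d - 4)
(4) = (t)*(t^3 - 2*t^2 - t + 2) = t*(t - 2)*(t^2 - 1) = t*(t - 2)*(t - 1)*(t + 1)
(5) = (a - 2)*(a^2 - 16) = (a - 4)*(a - 2)*(a + 4)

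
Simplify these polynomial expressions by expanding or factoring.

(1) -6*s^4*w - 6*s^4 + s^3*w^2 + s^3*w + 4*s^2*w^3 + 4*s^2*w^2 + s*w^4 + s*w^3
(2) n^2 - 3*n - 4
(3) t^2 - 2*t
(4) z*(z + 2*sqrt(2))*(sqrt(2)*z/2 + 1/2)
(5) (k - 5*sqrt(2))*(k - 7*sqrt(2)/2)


(1) = (-s + w)*(2*s + w)*(3*s + w)*(s*w + s)
(2) = (n - 4)*(n + 1)
(3) = t*(t - 2)
(4) = sqrt(2)*z^3/2 + 5*z^2/2 + sqrt(2)*z
(5) = k^2 - 17*sqrt(2)*k/2 + 35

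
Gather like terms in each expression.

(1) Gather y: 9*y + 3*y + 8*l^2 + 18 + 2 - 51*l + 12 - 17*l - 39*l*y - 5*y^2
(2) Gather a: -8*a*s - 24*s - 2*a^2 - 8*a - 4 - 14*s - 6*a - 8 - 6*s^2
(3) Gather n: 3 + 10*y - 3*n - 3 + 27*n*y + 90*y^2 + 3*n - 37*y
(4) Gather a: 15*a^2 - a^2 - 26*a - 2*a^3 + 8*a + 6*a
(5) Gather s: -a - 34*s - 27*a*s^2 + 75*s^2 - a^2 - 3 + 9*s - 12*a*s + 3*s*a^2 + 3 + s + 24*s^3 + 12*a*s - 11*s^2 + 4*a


(1) = 8*l^2 - 68*l - 5*y^2 + y*(12 - 39*l) + 32
(2) = -2*a^2 + a*(-8*s - 14) - 6*s^2 - 38*s - 12
(3) = 27*n*y + 90*y^2 - 27*y
(4) = -2*a^3 + 14*a^2 - 12*a
(5) = -a^2 + 3*a + 24*s^3 + s^2*(64 - 27*a) + s*(3*a^2 - 24)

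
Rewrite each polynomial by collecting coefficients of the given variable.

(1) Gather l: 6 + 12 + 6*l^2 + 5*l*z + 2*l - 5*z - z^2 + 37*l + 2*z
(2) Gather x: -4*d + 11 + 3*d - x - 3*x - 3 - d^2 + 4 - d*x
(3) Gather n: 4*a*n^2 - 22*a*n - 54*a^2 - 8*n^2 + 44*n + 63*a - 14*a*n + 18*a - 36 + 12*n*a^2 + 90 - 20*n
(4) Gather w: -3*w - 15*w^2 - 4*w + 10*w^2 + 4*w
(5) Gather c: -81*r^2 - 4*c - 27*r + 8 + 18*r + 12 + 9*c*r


(1) = 6*l^2 + l*(5*z + 39) - z^2 - 3*z + 18
(2) = -d^2 - d + x*(-d - 4) + 12
(3) = -54*a^2 + 81*a + n^2*(4*a - 8) + n*(12*a^2 - 36*a + 24) + 54
(4) = -5*w^2 - 3*w
(5) = c*(9*r - 4) - 81*r^2 - 9*r + 20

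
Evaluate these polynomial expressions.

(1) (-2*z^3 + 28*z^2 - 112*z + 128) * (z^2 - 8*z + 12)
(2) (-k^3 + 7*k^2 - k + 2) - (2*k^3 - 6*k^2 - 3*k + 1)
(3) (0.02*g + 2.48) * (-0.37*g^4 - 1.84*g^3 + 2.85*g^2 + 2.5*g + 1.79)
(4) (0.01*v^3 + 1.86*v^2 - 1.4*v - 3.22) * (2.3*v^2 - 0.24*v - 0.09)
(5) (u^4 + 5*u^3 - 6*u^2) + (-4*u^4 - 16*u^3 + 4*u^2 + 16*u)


(1) = -2*z^5 + 44*z^4 - 360*z^3 + 1360*z^2 - 2368*z + 1536
(2) = -3*k^3 + 13*k^2 + 2*k + 1
(3) = -0.0074*g^5 - 0.9544*g^4 - 4.5062*g^3 + 7.118*g^2 + 6.2358*g + 4.4392
(4) = 0.023*v^5 + 4.2756*v^4 - 3.6673*v^3 - 7.2374*v^2 + 0.8988*v + 0.2898
(5) = -3*u^4 - 11*u^3 - 2*u^2 + 16*u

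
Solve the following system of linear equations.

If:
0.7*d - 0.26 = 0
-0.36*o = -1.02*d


Then:
d = 0.37
o = 1.05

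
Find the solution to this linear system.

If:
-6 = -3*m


Then:
m = 2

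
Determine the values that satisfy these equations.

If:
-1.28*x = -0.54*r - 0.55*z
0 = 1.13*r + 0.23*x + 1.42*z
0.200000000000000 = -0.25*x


Then:
r = -10.70
x = -0.80
z = 8.65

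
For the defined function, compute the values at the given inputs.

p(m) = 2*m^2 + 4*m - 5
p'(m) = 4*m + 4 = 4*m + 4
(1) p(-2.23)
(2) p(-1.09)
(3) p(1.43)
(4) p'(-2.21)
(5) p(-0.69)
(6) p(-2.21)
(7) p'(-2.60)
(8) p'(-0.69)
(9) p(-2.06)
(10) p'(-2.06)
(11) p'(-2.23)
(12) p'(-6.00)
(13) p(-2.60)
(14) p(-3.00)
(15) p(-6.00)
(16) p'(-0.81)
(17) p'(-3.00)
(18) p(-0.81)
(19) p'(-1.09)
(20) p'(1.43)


(1) = -3.97
(2) = -6.98
(3) = 4.81
(4) = -4.84
(5) = -6.81
(6) = -4.07
(7) = -6.40
(8) = 1.24
(9) = -4.75
(10) = -4.24
(11) = -4.92
(12) = -20.00
(13) = -1.88
(14) = 1.00
(15) = 43.00
(16) = 0.76
(17) = -8.00
(18) = -6.93
(19) = -0.36
(20) = 9.72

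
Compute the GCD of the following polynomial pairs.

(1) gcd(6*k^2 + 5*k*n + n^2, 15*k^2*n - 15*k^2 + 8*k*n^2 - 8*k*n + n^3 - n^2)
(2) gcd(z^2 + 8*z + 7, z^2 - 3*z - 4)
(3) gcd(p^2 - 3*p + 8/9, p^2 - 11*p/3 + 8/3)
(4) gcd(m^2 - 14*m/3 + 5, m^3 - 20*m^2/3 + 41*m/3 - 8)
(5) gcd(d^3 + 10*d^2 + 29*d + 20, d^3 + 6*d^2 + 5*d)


(1) = gcd((2*k + n)*(3*k + n), (3*k + n)*(5*k + n)*(n - 1)) = 3*k + n
(2) = gcd((z + 1)*(z + 7), (z - 4)*(z + 1)) = z + 1
(3) = gcd((p - 8/3)*(p - 1/3), (p - 8/3)*(p - 1)) = p - 8/3
(4) = gcd((m - 3)*(m - 5/3), (m - 3)*(m - 8/3)*(m - 1)) = m - 3
(5) = d^2 + 6*d + 5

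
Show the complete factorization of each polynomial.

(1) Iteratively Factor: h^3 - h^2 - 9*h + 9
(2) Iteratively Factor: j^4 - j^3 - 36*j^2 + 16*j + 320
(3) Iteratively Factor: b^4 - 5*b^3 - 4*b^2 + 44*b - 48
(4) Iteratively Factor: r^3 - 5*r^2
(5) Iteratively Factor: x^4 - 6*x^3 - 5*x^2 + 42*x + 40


(1) = (h - 1)*(h^2 - 9) = (h - 3)*(h - 1)*(h + 3)
(2) = (j - 4)*(j^3 + 3*j^2 - 24*j - 80) = (j - 4)*(j + 4)*(j^2 - j - 20) = (j - 5)*(j - 4)*(j + 4)*(j + 4)
(3) = (b + 3)*(b^3 - 8*b^2 + 20*b - 16) = (b - 2)*(b + 3)*(b^2 - 6*b + 8) = (b - 2)^2*(b + 3)*(b - 4)
(4) = (r)*(r^2 - 5*r) = r*(r - 5)*(r)
(5) = (x + 2)*(x^3 - 8*x^2 + 11*x + 20) = (x - 4)*(x + 2)*(x^2 - 4*x - 5) = (x - 5)*(x - 4)*(x + 2)*(x + 1)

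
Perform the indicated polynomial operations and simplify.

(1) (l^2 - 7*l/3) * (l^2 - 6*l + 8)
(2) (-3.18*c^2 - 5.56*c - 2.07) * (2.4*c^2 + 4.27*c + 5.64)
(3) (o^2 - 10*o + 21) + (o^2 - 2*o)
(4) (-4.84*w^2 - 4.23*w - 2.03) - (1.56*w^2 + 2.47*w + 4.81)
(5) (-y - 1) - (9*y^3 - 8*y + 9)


(1) = l^4 - 25*l^3/3 + 22*l^2 - 56*l/3
(2) = -7.632*c^4 - 26.9226*c^3 - 46.6444*c^2 - 40.1973*c - 11.6748
(3) = 2*o^2 - 12*o + 21
(4) = -6.4*w^2 - 6.7*w - 6.84
(5) = -9*y^3 + 7*y - 10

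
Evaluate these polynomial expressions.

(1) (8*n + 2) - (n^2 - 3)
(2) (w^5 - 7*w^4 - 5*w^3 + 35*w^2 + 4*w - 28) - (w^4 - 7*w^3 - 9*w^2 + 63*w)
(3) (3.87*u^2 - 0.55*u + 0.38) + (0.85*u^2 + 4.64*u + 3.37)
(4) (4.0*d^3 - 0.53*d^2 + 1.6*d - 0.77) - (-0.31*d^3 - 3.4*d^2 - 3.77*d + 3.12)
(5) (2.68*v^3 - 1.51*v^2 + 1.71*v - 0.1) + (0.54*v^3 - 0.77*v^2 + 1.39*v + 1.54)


(1) = -n^2 + 8*n + 5
(2) = w^5 - 8*w^4 + 2*w^3 + 44*w^2 - 59*w - 28
(3) = 4.72*u^2 + 4.09*u + 3.75
(4) = 4.31*d^3 + 2.87*d^2 + 5.37*d - 3.89
(5) = 3.22*v^3 - 2.28*v^2 + 3.1*v + 1.44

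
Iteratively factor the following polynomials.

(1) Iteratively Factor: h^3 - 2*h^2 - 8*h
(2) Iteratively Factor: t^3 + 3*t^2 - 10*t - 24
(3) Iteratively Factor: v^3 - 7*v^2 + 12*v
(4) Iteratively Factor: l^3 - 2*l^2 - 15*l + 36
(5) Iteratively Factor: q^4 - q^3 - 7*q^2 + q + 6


(1) = (h - 4)*(h^2 + 2*h) = h*(h - 4)*(h + 2)
(2) = (t - 3)*(t^2 + 6*t + 8) = (t - 3)*(t + 2)*(t + 4)
(3) = (v - 4)*(v^2 - 3*v) = v*(v - 4)*(v - 3)
(4) = (l - 3)*(l^2 + l - 12) = (l - 3)*(l + 4)*(l - 3)
(5) = (q - 3)*(q^3 + 2*q^2 - q - 2) = (q - 3)*(q + 1)*(q^2 + q - 2) = (q - 3)*(q + 1)*(q + 2)*(q - 1)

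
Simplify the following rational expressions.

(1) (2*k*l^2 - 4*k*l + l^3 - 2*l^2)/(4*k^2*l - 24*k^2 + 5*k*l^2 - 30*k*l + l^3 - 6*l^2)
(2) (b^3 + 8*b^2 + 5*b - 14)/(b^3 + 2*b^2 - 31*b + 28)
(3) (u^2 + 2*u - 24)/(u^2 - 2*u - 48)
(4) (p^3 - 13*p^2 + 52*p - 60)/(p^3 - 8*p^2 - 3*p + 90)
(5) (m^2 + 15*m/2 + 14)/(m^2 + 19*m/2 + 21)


(1) = (2*k*l^2 - 4*k*l + l^3 - 2*l^2)/(4*k^2*l - 24*k^2 + 5*k*l^2 - 30*k*l + l^3 - 6*l^2)
(2) = (b + 2)/(b - 4)
(3) = (u - 4)/(u - 8)
(4) = (p - 2)/(p + 3)
(5) = (m + 4)/(m + 6)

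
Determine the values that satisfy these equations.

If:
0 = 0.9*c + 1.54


Then:
c = -1.71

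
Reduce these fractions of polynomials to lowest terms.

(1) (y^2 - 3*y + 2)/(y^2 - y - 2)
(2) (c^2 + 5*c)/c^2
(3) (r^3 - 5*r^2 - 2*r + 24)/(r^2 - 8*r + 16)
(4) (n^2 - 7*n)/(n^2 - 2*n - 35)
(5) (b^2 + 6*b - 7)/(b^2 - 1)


(1) = (y - 1)/(y + 1)
(2) = (c + 5)/c
(3) = (r^2 - r - 6)/(r - 4)
(4) = n/(n + 5)
(5) = (b + 7)/(b + 1)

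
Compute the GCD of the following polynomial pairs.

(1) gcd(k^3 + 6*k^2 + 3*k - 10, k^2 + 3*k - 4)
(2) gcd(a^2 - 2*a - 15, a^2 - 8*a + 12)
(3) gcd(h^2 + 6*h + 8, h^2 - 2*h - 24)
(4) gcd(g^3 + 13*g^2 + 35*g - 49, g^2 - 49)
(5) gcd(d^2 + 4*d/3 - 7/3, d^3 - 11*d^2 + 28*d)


(1) = gcd((k - 1)*(k + 2)*(k + 5), (k - 1)*(k + 4)) = k - 1
(2) = gcd((a - 5)*(a + 3), (a - 6)*(a - 2)) = 1
(3) = gcd((h + 2)*(h + 4), (h - 6)*(h + 4)) = h + 4
(4) = gcd((g - 1)*(g + 7)^2, (g - 7)*(g + 7)) = g + 7
(5) = gcd((d - 1)*(d + 7/3), d*(d - 7)*(d - 4)) = 1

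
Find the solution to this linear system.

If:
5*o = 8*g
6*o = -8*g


Then:
g = 0
o = 0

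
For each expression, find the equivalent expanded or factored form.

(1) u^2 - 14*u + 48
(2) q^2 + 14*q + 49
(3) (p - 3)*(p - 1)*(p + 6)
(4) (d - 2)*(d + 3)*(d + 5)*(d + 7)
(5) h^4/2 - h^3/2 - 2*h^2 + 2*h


(1) = (u - 8)*(u - 6)
(2) = (q + 7)^2
(3) = p^3 + 2*p^2 - 21*p + 18
(4) = d^4 + 13*d^3 + 41*d^2 - 37*d - 210
(5) = h*(h/2 + 1)*(h - 2)*(h - 1)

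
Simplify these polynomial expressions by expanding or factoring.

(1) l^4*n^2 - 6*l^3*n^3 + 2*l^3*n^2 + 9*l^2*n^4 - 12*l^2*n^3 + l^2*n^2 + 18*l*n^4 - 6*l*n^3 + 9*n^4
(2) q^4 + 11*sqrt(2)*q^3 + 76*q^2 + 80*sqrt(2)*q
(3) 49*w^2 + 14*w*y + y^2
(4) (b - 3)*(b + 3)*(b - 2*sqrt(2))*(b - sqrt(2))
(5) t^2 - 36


(1) = (l - 3*n)^2*(l*n + n)^2
(2) = q*(q + 2*sqrt(2))*(q + 4*sqrt(2))*(q + 5*sqrt(2))
(3) = (7*w + y)^2
(4) = b^4 - 3*sqrt(2)*b^3 - 5*b^2 + 27*sqrt(2)*b - 36
(5) = (t - 6)*(t + 6)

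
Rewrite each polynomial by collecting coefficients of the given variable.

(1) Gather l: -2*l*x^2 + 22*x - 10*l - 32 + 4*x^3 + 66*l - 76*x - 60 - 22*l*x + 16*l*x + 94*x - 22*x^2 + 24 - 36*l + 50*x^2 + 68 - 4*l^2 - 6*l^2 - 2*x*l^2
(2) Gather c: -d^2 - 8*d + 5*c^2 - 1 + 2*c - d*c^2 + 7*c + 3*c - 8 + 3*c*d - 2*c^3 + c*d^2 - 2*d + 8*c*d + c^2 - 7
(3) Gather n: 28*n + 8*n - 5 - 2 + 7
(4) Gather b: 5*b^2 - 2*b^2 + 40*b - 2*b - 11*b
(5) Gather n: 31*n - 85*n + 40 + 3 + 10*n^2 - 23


(1) = l^2*(-2*x - 10) + l*(-2*x^2 - 6*x + 20) + 4*x^3 + 28*x^2 + 40*x
(2) = -2*c^3 + c^2*(6 - d) + c*(d^2 + 11*d + 12) - d^2 - 10*d - 16
(3) = 36*n
(4) = 3*b^2 + 27*b
(5) = 10*n^2 - 54*n + 20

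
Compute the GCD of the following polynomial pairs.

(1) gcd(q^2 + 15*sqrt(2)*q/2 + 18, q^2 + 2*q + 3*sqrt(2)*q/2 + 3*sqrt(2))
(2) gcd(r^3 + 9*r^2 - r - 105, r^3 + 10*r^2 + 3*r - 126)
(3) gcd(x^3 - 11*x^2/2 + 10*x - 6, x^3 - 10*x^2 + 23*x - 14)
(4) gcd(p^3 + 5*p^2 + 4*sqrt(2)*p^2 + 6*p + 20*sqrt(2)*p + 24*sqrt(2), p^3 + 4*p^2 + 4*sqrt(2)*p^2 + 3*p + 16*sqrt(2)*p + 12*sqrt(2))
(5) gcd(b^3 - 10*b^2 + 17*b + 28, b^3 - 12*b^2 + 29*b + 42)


(1) = gcd((q + 3*sqrt(2)/2)*(q + 6*sqrt(2)), (q + 2)*(q + 3*sqrt(2)/2)) = q + 3*sqrt(2)/2
(2) = r^2 + 4*r - 21
(3) = x - 2
(4) = gcd((p + 2)*(p + 3)*(p + 4*sqrt(2)), (p + 1)*(p + 3)*(p + 4*sqrt(2))) = p^2 + p*(3 + 4*sqrt(2)) + 12*sqrt(2)
(5) = b^2 - 6*b - 7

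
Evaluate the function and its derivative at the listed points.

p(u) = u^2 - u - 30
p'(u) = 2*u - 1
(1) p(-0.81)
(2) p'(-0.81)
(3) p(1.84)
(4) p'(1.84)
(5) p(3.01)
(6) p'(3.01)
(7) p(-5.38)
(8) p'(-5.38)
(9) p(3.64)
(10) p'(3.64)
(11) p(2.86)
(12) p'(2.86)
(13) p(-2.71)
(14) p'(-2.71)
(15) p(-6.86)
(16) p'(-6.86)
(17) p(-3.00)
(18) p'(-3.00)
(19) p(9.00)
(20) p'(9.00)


(1) = -28.53
(2) = -2.62
(3) = -28.45
(4) = 2.68
(5) = -23.95
(6) = 5.02
(7) = 4.32
(8) = -11.76
(9) = -20.39
(10) = 6.28
(11) = -24.68
(12) = 4.72
(13) = -19.95
(14) = -6.42
(15) = 23.92
(16) = -14.72
(17) = -18.00
(18) = -7.00
(19) = 42.00
(20) = 17.00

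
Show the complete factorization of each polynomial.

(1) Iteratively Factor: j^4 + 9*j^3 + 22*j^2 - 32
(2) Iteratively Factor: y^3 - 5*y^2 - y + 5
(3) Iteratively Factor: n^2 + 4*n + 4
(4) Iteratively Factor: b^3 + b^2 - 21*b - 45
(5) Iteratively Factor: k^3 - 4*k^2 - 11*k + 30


(1) = (j + 4)*(j^3 + 5*j^2 + 2*j - 8) = (j - 1)*(j + 4)*(j^2 + 6*j + 8) = (j - 1)*(j + 4)^2*(j + 2)
(2) = (y - 1)*(y^2 - 4*y - 5) = (y - 1)*(y + 1)*(y - 5)
(3) = (n + 2)*(n + 2)
(4) = (b - 5)*(b^2 + 6*b + 9) = (b - 5)*(b + 3)*(b + 3)
(5) = (k + 3)*(k^2 - 7*k + 10) = (k - 5)*(k + 3)*(k - 2)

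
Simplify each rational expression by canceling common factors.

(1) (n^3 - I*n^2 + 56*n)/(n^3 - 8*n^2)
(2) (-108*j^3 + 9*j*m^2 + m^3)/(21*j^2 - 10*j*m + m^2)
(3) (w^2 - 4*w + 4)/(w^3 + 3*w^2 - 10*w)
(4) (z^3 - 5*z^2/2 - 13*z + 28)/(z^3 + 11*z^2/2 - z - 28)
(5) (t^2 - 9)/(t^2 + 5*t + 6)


(1) = (n^2 - I*n + 56)/(n^2 - 8*n)
(2) = (-36*j^2 - 12*j*m - m^2)/(7*j - m)
(3) = (w - 2)/(w^2 + 5*w)
(4) = (z - 4)/(z + 4)
(5) = (t - 3)/(t + 2)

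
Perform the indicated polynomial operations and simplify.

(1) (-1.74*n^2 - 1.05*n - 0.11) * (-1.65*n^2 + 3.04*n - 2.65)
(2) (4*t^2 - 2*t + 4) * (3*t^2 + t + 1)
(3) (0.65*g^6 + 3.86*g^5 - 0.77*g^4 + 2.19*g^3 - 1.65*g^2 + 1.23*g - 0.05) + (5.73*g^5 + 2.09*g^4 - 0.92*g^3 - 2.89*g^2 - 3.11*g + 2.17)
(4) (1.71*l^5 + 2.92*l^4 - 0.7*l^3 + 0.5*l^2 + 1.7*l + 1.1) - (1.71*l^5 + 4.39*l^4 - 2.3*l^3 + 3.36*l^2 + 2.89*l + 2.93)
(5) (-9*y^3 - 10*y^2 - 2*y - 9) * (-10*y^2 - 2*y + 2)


(1) = 2.871*n^4 - 3.5571*n^3 + 1.6005*n^2 + 2.4481*n + 0.2915
(2) = 12*t^4 - 2*t^3 + 14*t^2 + 2*t + 4
(3) = 0.65*g^6 + 9.59*g^5 + 1.32*g^4 + 1.27*g^3 - 4.54*g^2 - 1.88*g + 2.12
(4) = -1.47*l^4 + 1.6*l^3 - 2.86*l^2 - 1.19*l - 1.83
(5) = 90*y^5 + 118*y^4 + 22*y^3 + 74*y^2 + 14*y - 18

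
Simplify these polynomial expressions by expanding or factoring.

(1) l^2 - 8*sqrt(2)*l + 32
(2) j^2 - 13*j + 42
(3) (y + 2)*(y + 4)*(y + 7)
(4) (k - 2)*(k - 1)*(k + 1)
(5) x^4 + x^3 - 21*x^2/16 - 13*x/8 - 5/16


(1) = (l - 4*sqrt(2))^2
(2) = (j - 7)*(j - 6)
(3) = y^3 + 13*y^2 + 50*y + 56
(4) = k^3 - 2*k^2 - k + 2
(5) = (x - 5/4)*(x + 1/4)*(x + 1)^2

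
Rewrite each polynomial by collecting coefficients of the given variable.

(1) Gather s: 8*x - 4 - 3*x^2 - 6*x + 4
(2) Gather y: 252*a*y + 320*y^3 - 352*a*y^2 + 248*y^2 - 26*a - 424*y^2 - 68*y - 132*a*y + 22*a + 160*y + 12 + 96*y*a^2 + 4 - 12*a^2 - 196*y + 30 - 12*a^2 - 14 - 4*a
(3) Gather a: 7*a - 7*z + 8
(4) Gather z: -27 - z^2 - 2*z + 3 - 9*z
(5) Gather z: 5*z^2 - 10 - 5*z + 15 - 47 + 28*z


(1) = -3*x^2 + 2*x
(2) = -24*a^2 - 8*a + 320*y^3 + y^2*(-352*a - 176) + y*(96*a^2 + 120*a - 104) + 32
(3) = 7*a - 7*z + 8
(4) = -z^2 - 11*z - 24
(5) = 5*z^2 + 23*z - 42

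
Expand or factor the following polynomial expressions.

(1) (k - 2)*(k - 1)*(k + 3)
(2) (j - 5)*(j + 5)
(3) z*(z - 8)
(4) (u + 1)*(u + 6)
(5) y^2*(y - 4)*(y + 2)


(1) = k^3 - 7*k + 6
(2) = j^2 - 25
(3) = z^2 - 8*z
(4) = u^2 + 7*u + 6
(5) = y^4 - 2*y^3 - 8*y^2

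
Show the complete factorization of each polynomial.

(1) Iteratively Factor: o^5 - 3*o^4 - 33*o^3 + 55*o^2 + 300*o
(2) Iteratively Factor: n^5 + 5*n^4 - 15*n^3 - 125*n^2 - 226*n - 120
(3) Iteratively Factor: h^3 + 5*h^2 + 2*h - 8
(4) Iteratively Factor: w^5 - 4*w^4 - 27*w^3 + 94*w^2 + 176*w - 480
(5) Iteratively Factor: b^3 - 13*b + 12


(1) = (o)*(o^4 - 3*o^3 - 33*o^2 + 55*o + 300) = o*(o - 5)*(o^3 + 2*o^2 - 23*o - 60) = o*(o - 5)*(o + 3)*(o^2 - o - 20) = o*(o - 5)*(o + 3)*(o + 4)*(o - 5)
(2) = (n + 4)*(n^4 + n^3 - 19*n^2 - 49*n - 30) = (n + 2)*(n + 4)*(n^3 - n^2 - 17*n - 15) = (n + 1)*(n + 2)*(n + 4)*(n^2 - 2*n - 15) = (n + 1)*(n + 2)*(n + 3)*(n + 4)*(n - 5)
(3) = (h + 4)*(h^2 + h - 2) = (h + 2)*(h + 4)*(h - 1)
(4) = (w - 4)*(w^4 - 27*w^2 - 14*w + 120) = (w - 4)*(w - 2)*(w^3 + 2*w^2 - 23*w - 60) = (w - 5)*(w - 4)*(w - 2)*(w^2 + 7*w + 12) = (w - 5)*(w - 4)*(w - 2)*(w + 4)*(w + 3)
(5) = (b - 3)*(b^2 + 3*b - 4) = (b - 3)*(b + 4)*(b - 1)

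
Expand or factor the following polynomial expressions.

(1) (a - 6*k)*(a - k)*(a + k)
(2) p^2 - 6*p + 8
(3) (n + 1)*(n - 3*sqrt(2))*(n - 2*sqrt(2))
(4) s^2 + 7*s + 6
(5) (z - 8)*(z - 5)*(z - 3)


(1) = a^3 - 6*a^2*k - a*k^2 + 6*k^3
(2) = (p - 4)*(p - 2)
(3) = n^3 - 5*sqrt(2)*n^2 + n^2 - 5*sqrt(2)*n + 12*n + 12
(4) = (s + 1)*(s + 6)
(5) = z^3 - 16*z^2 + 79*z - 120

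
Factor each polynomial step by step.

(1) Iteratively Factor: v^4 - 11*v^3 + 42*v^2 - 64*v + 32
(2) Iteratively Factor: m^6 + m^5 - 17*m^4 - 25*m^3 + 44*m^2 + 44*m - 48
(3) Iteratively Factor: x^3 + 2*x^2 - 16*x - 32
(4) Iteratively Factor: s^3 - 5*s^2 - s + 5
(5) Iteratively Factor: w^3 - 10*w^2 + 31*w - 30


(1) = (v - 2)*(v^3 - 9*v^2 + 24*v - 16) = (v - 2)*(v - 1)*(v^2 - 8*v + 16) = (v - 4)*(v - 2)*(v - 1)*(v - 4)
(2) = (m - 1)*(m^5 + 2*m^4 - 15*m^3 - 40*m^2 + 4*m + 48) = (m - 1)*(m + 2)*(m^4 - 15*m^2 - 10*m + 24) = (m - 1)^2*(m + 2)*(m^3 + m^2 - 14*m - 24) = (m - 1)^2*(m + 2)*(m + 3)*(m^2 - 2*m - 8) = (m - 4)*(m - 1)^2*(m + 2)*(m + 3)*(m + 2)
(3) = (x + 2)*(x^2 - 16) = (x + 2)*(x + 4)*(x - 4)
(4) = (s - 5)*(s^2 - 1) = (s - 5)*(s + 1)*(s - 1)
(5) = (w - 2)*(w^2 - 8*w + 15) = (w - 5)*(w - 2)*(w - 3)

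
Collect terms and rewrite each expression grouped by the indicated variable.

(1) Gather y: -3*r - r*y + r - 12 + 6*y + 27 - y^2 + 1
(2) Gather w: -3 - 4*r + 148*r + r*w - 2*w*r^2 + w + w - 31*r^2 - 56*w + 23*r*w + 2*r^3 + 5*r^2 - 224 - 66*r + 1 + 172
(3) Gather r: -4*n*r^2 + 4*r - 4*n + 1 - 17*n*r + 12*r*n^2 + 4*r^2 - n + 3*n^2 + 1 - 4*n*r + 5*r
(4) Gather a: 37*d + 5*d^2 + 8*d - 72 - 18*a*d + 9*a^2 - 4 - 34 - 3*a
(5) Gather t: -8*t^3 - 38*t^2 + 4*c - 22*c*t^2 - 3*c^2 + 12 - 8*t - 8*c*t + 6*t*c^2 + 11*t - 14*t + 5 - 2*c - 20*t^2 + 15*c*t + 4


(1) = -2*r - y^2 + y*(6 - r) + 16
(2) = 2*r^3 - 26*r^2 + 78*r + w*(-2*r^2 + 24*r - 54) - 54
(3) = 3*n^2 - 5*n + r^2*(4 - 4*n) + r*(12*n^2 - 21*n + 9) + 2
(4) = 9*a^2 + a*(-18*d - 3) + 5*d^2 + 45*d - 110
(5) = -3*c^2 + 2*c - 8*t^3 + t^2*(-22*c - 58) + t*(6*c^2 + 7*c - 11) + 21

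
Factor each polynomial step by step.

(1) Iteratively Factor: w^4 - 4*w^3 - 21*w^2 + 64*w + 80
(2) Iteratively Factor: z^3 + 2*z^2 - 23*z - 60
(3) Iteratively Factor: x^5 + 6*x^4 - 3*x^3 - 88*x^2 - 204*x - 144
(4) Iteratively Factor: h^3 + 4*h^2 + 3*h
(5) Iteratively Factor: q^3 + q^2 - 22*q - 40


(1) = (w - 5)*(w^3 + w^2 - 16*w - 16) = (w - 5)*(w + 1)*(w^2 - 16) = (w - 5)*(w + 1)*(w + 4)*(w - 4)
(2) = (z + 3)*(z^2 - z - 20) = (z - 5)*(z + 3)*(z + 4)
(3) = (x - 4)*(x^4 + 10*x^3 + 37*x^2 + 60*x + 36) = (x - 4)*(x + 2)*(x^3 + 8*x^2 + 21*x + 18) = (x - 4)*(x + 2)*(x + 3)*(x^2 + 5*x + 6) = (x - 4)*(x + 2)^2*(x + 3)*(x + 3)
(4) = (h)*(h^2 + 4*h + 3) = h*(h + 3)*(h + 1)
(5) = (q + 2)*(q^2 - q - 20) = (q + 2)*(q + 4)*(q - 5)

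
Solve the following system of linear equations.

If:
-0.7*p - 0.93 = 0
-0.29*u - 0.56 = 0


Then:
p = -1.33
u = -1.93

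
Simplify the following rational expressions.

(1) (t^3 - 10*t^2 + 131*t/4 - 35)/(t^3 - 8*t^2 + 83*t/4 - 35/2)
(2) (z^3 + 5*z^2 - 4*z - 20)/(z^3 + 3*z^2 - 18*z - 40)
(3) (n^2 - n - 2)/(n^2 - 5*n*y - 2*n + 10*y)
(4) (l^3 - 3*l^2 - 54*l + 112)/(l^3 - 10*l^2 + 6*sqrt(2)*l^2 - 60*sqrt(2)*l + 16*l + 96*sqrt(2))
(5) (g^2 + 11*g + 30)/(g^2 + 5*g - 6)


(1) = (t - 4)/(t - 2)
(2) = (z - 2)/(z - 4)
(3) = (-n - 1)/(-n + 5*y)
(4) = (l + 7)/(l + 6*sqrt(2))
(5) = (g + 5)/(g - 1)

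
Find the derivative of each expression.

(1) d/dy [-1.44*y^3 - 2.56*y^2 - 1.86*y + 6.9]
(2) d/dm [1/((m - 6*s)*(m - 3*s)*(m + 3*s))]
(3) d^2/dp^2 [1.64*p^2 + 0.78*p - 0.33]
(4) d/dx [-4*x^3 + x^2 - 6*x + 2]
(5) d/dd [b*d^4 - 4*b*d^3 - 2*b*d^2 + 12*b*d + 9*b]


(1) = -4.32*y^2 - 5.12*y - 1.86
(2) = (-(m - 6*s)*(m - 3*s) - (m - 6*s)*(m + 3*s) - (m - 3*s)*(m + 3*s))/((m - 6*s)^2*(m - 3*s)^2*(m + 3*s)^2)
(3) = 3.28000000000000
(4) = -12*x^2 + 2*x - 6
(5) = 4*b*(d^3 - 3*d^2 - d + 3)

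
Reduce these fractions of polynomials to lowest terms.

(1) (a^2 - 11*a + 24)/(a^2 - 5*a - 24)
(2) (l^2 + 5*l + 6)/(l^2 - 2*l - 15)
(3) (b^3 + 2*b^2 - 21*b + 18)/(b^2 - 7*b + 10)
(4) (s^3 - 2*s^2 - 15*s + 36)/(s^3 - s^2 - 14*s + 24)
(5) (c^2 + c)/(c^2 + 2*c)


(1) = (a - 3)/(a + 3)
(2) = (l + 2)/(l - 5)
(3) = (b^3 + 2*b^2 - 21*b + 18)/(b^2 - 7*b + 10)
(4) = (s - 3)/(s - 2)
(5) = (c + 1)/(c + 2)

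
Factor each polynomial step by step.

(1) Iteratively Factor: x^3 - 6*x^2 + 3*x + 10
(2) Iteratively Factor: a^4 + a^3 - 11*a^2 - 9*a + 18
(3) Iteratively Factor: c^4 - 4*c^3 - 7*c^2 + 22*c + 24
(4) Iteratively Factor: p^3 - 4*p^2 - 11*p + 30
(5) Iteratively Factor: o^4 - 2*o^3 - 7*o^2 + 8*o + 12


(1) = (x - 2)*(x^2 - 4*x - 5) = (x - 5)*(x - 2)*(x + 1)
(2) = (a - 3)*(a^3 + 4*a^2 + a - 6) = (a - 3)*(a + 2)*(a^2 + 2*a - 3) = (a - 3)*(a + 2)*(a + 3)*(a - 1)
(3) = (c - 3)*(c^3 - c^2 - 10*c - 8) = (c - 3)*(c + 1)*(c^2 - 2*c - 8) = (c - 4)*(c - 3)*(c + 1)*(c + 2)
(4) = (p - 2)*(p^2 - 2*p - 15) = (p - 2)*(p + 3)*(p - 5)
(5) = (o + 2)*(o^3 - 4*o^2 + o + 6) = (o + 1)*(o + 2)*(o^2 - 5*o + 6) = (o - 3)*(o + 1)*(o + 2)*(o - 2)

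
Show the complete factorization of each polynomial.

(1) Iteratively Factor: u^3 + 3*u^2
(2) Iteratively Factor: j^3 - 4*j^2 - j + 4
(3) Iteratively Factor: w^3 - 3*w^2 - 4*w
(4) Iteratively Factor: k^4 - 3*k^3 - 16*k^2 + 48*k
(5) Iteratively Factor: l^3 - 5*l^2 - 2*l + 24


(1) = (u + 3)*(u^2) = u*(u + 3)*(u)
(2) = (j - 4)*(j^2 - 1) = (j - 4)*(j - 1)*(j + 1)
(3) = (w)*(w^2 - 3*w - 4) = w*(w + 1)*(w - 4)
(4) = (k - 3)*(k^3 - 16*k) = (k - 3)*(k + 4)*(k^2 - 4*k) = (k - 4)*(k - 3)*(k + 4)*(k)
(5) = (l - 3)*(l^2 - 2*l - 8) = (l - 3)*(l + 2)*(l - 4)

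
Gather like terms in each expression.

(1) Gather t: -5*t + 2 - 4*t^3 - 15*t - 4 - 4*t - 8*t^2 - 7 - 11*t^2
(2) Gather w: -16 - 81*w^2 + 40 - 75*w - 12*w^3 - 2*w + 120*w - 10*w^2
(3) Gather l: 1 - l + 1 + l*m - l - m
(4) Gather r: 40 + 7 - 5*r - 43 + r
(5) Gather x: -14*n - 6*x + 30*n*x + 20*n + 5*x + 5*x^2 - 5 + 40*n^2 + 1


(1) = -4*t^3 - 19*t^2 - 24*t - 9
(2) = -12*w^3 - 91*w^2 + 43*w + 24
(3) = l*(m - 2) - m + 2
(4) = 4 - 4*r
(5) = 40*n^2 + 6*n + 5*x^2 + x*(30*n - 1) - 4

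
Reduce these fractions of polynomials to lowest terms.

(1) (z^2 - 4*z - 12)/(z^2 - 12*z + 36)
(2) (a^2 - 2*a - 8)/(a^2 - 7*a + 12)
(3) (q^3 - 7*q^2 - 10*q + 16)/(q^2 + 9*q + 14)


(1) = (z + 2)/(z - 6)
(2) = (a + 2)/(a - 3)
(3) = (q^2 - 9*q + 8)/(q + 7)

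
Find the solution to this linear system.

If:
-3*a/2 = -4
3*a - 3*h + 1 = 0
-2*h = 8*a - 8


Then:
No Solution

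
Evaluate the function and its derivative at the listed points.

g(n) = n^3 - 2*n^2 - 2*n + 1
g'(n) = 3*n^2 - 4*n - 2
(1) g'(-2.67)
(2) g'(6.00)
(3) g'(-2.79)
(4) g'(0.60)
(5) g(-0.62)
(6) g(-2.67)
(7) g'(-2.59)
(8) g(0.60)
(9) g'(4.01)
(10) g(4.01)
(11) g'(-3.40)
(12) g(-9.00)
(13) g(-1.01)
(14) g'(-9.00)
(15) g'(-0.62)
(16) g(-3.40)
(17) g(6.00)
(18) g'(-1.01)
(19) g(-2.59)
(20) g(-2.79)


(1) = 30.07
(2) = 82.00
(3) = 32.51
(4) = -3.32
(5) = 1.23
(6) = -26.95
(7) = 28.48
(8) = -0.70
(9) = 30.20
(10) = 25.30
(11) = 46.28
(12) = -872.00
(13) = -0.05
(14) = 277.00
(15) = 1.63
(16) = -54.62
(17) = 133.00
(18) = 5.10
(19) = -24.61
(20) = -30.71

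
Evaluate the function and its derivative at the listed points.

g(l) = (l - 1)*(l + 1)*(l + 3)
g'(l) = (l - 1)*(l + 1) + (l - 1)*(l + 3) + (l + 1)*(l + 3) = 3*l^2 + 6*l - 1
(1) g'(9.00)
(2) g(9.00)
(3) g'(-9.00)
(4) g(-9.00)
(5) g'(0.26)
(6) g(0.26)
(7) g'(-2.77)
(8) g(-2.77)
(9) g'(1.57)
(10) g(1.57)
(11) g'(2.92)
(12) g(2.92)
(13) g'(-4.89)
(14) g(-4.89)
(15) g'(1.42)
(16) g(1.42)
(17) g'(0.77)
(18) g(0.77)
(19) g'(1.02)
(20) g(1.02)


(1) = 296.00
(2) = 960.00
(3) = 188.00
(4) = -480.00
(5) = 0.76
(6) = -3.04
(7) = 5.40
(8) = 1.53
(9) = 15.81
(10) = 6.69
(11) = 42.10
(12) = 44.56
(13) = 41.40
(14) = -43.30
(15) = 13.57
(16) = 4.49
(17) = 5.40
(18) = -1.53
(19) = 8.24
(20) = 0.16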